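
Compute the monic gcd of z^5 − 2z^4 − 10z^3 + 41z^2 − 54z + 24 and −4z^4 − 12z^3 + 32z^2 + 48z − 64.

z^3 + z^2 − 10z + 8

Repeated division with remainder:
  z^5 − 2z^4 − 10z^3 + 41z^2 − 54z + 24 = (−(1/4)z + 5/4)(−4z^4 − 12z^3 + 32z^2 + 48z − 64) + (13z^3 + 13z^2 − 130z + 104)
  −4z^4 − 12z^3 + 32z^2 + 48z − 64 = (−(4/13)z − 8/13)(13z^3 + 13z^2 − 130z + 104) + (0)
Last nonzero remainder: 13z^3 + 13z^2 − 130z + 104. Dividing through by 13 gives the monic gcd z^3 + z^2 − 10z + 8.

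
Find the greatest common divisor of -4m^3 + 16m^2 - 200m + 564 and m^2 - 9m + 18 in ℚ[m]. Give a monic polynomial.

m - 3

Repeated division with remainder:
  -4m^3 + 16m^2 - 200m + 564 = (-4m - 20)(m^2 - 9m + 18) + (-308m + 924)
  m^2 - 9m + 18 = (-(1/308)m + 3/154)(-308m + 924) + (0)
Last nonzero remainder: -308m + 924. Dividing through by -308 gives the monic gcd m - 3.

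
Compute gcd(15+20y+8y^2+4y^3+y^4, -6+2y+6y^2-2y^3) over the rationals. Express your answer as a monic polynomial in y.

1+y

Apply the Euclidean algorithm:
  y^4+4y^3+8y^2+20y+15 = (-(1/2)y-7/2)(-2y^3+6y^2+2y-6) + (30y^2+24y-6)
  -2y^3+6y^2+2y-6 = (-(1/15)y+19/75)(30y^2+24y-6) + (-(112/25)y-112/25)
  30y^2+24y-6 = (-(375/56)y+75/56)(-(112/25)y-112/25) + (0)
Last nonzero remainder: -(112/25)y-112/25. Dividing through by -112/25 gives the monic gcd y+1.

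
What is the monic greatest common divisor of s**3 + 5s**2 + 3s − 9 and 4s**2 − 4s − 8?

1

Repeated division with remainder:
  s**3 + 5s**2 + 3s − 9 = ((1/4)s + 3/2)(4s**2 − 4s − 8) + (11s + 3)
  4s**2 − 4s − 8 = ((4/11)s − 56/121)(11s + 3) + (−800/121)
  11s + 3 = (−(1331/800)s − 363/800)(−800/121) + (0)
The last nonzero remainder is the constant −800/121, so the polynomials are coprime and gcd = 1.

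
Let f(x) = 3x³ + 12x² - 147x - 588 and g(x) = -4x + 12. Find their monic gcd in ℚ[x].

1

Repeated division with remainder:
  3x³ + 12x² - 147x - 588 = (-(3/4)x² - (21/4)x + 21)(-4x + 12) + (-840)
  -4x + 12 = ((1/210)x - 1/70)(-840) + (0)
The last nonzero remainder is the constant -840, so the polynomials are coprime and gcd = 1.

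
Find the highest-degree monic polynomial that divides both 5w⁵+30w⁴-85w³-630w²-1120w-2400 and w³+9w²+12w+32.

Repeated division with remainder:
  5w⁵+30w⁴-85w³-630w²-1120w-2400 = (5w²-15w-10)(w³+9w²+12w+32) + (-520w²-520w-2080)
  w³+9w²+12w+32 = (-(1/520)w-1/65)(-520w²-520w-2080) + (0)
Last nonzero remainder: -520w²-520w-2080. Dividing through by -520 gives the monic gcd w²+w+4.

w²+w+4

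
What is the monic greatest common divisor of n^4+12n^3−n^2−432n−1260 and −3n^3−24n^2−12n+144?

Euclidean algorithm in ℚ[n]:
  n^4+12n^3−n^2−432n−1260 = (−(1/3)n−4/3)(−3n^3−24n^2−12n+144) + (−37n^2−400n−1068)
  −3n^3−24n^2−12n+144 = ((3/37)n−312/1369)(−37n^2−400n−1068) + (−(22680/1369)n−136080/1369)
  −37n^2−400n−1068 = ((50653/22680)n+121841/11340)(−(22680/1369)n−136080/1369) + (0)
Last nonzero remainder: −(22680/1369)n−136080/1369. Dividing through by −22680/1369 gives the monic gcd n+6.

n+6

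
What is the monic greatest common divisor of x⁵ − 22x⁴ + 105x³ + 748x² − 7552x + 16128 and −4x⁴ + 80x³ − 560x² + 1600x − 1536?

Apply the Euclidean algorithm:
  x⁵ − 22x⁴ + 105x³ + 748x² − 7552x + 16128 = (−(1/4)x + 1/2)(−4x⁴ + 80x³ − 560x² + 1600x − 1536) + (−75x³ + 1428x² − 8736x + 16896)
  −4x⁴ + 80x³ − 560x² + 1600x − 1536 = ((4/75)x − 32/625)(−75x³ + 1428x² − 8736x + 16896) + (−(13104/625)x² + (157248/625)x − 419328/625)
  −75x³ + 1428x² − 8736x + 16896 = ((15625/4368)x − 6875/273)(−(13104/625)x² + (157248/625)x − 419328/625) + (0)
Last nonzero remainder: −(13104/625)x² + (157248/625)x − 419328/625. Dividing through by −13104/625 gives the monic gcd x² − 12x + 32.

x² − 12x + 32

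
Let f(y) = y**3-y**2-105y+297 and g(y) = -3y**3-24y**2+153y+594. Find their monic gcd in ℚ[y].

y+11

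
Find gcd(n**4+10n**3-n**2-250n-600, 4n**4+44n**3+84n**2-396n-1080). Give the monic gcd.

n**2+11n+30

By polynomial division,
  n**4+10n**3-n**2-250n-600 = (1/4)(4n**4+44n**3+84n**2-396n-1080) + (-n**3-22n**2-151n-330)
  4n**4+44n**3+84n**2-396n-1080 = (-4n+44)(-n**3-22n**2-151n-330) + (448n**2+4928n+13440)
  -n**3-22n**2-151n-330 = (-(1/448)n-11/448)(448n**2+4928n+13440) + (0)
Last nonzero remainder: 448n**2+4928n+13440. Dividing through by 448 gives the monic gcd n**2+11n+30.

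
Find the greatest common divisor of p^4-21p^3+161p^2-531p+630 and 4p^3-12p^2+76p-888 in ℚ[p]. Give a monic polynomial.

p-6

By polynomial division,
  p^4-21p^3+161p^2-531p+630 = ((1/4)p-9/2)(4p^3-12p^2+76p-888) + (88p^2+33p-3366)
  4p^3-12p^2+76p-888 = ((1/22)p-27/176)(88p^2+33p-3366) + ((3745/16)p-11235/8)
  88p^2+33p-3366 = ((1408/3745)p+8976/3745)((3745/16)p-11235/8) + (0)
Last nonzero remainder: (3745/16)p-11235/8. Dividing through by 3745/16 gives the monic gcd p-6.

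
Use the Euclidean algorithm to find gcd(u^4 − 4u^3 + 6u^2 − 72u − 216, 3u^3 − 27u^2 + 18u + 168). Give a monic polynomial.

u + 2

Repeated division with remainder:
  u^4 − 4u^3 + 6u^2 − 72u − 216 = ((1/3)u + 5/3)(3u^3 − 27u^2 + 18u + 168) + (45u^2 − 158u − 496)
  3u^3 − 27u^2 + 18u + 168 = ((1/15)u − 247/675)(45u^2 − 158u − 496) + (−(4556/675)u − 9112/675)
  45u^2 − 158u − 496 = (−(30375/4556)u + 41850/1139)(−(4556/675)u − 9112/675) + (0)
Last nonzero remainder: −(4556/675)u − 9112/675. Dividing through by −4556/675 gives the monic gcd u + 2.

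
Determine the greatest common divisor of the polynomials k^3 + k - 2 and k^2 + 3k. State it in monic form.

Euclidean algorithm in ℚ[k]:
  k^3 + k - 2 = (k - 3)(k^2 + 3k) + (10k - 2)
  k^2 + 3k = ((1/10)k + 8/25)(10k - 2) + (16/25)
  10k - 2 = ((125/8)k - 25/8)(16/25) + (0)
The last nonzero remainder is the constant 16/25, so the polynomials are coprime and gcd = 1.

1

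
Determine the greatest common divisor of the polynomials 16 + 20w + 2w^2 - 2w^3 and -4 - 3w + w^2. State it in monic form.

By polynomial division,
  -2w^3 + 2w^2 + 20w + 16 = (-2w - 4)(w^2 - 3w - 4) + (0)
The last nonzero remainder w^2 - 3w - 4 is already monic.

-4 - 3w + w^2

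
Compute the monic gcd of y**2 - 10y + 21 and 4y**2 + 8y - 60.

Apply the Euclidean algorithm:
  y**2 - 10y + 21 = (1/4)(4y**2 + 8y - 60) + (-12y + 36)
  4y**2 + 8y - 60 = (-(1/3)y - 5/3)(-12y + 36) + (0)
Last nonzero remainder: -12y + 36. Dividing through by -12 gives the monic gcd y - 3.

y - 3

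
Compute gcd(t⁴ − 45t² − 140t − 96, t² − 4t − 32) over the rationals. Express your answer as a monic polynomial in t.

t² − 4t − 32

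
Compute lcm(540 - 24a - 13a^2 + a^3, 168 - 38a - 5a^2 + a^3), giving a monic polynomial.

Euclidean algorithm in ℚ[a]:
  a^3 - 13a^2 - 24a + 540 = (a^3 - 5a^2 - 38a + 168) + (-8a^2 + 14a + 372)
  a^3 - 5a^2 - 38a + 168 = (-(1/8)a + 13/32)(-8a^2 + 14a + 372) + ((45/16)a + 135/8)
  -8a^2 + 14a + 372 = (-(128/45)a + 992/45)((45/16)a + 135/8) + (0)
Last nonzero remainder: (45/16)a + 135/8. Dividing through by 45/16 gives the monic gcd a + 6.
Then lcm(f, g) = f·g / gcd(f, g); expanding and making the result monic gives the answer.

15120 - 6612a + 440a^2 + 147a^3 - 24a^4 + a^5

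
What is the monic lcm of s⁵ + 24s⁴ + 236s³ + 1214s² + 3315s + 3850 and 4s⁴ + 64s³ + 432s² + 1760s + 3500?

s⁷ + 28s⁶ + 357s⁵ + 2758s⁴ + 14071s³ + 47460s² + 98275s + 96250

Apply the Euclidean algorithm:
  s⁵ + 24s⁴ + 236s³ + 1214s² + 3315s + 3850 = ((1/4)s + 2)(4s⁴ + 64s³ + 432s² + 1760s + 3500) + (-90s² - 1080s - 3150)
  4s⁴ + 64s³ + 432s² + 1760s + 3500 = (-(2/45)s² - (8/45)s - 10/9)(-90s² - 1080s - 3150) + (0)
Last nonzero remainder: -90s² - 1080s - 3150. Dividing through by -90 gives the monic gcd s² + 12s + 35.
Then lcm(f, g) = f·g / gcd(f, g); expanding and making the result monic gives the answer.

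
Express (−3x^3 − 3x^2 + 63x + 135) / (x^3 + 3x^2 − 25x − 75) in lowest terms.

(−3x − 9)/(x + 5)

Apply the Euclidean algorithm:
  −3x^3 − 3x^2 + 63x + 135 = (−3)(x^3 + 3x^2 − 25x − 75) + (6x^2 − 12x − 90)
  x^3 + 3x^2 − 25x − 75 = ((1/6)x + 5/6)(6x^2 − 12x − 90) + (0)
Last nonzero remainder: 6x^2 − 12x − 90. Dividing through by 6 gives the monic gcd x^2 − 2x − 15.
Cancel x^2 − 2x − 15 from numerator and denominator to get the reduced form.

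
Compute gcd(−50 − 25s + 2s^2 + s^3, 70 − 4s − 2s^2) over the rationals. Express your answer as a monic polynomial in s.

−5 + s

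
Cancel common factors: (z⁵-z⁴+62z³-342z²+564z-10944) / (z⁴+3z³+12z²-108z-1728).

(z²+2z+38)/(z+6)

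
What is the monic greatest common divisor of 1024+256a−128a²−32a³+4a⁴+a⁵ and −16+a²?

−16+a²

Repeated division with remainder:
  a⁵+4a⁴−32a³−128a²+256a+1024 = (a³+4a²−16a−64)(a²−16) + (0)
The last nonzero remainder a²−16 is already monic.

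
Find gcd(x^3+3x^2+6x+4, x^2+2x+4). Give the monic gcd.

x^2+2x+4

Euclidean algorithm in ℚ[x]:
  x^3+3x^2+6x+4 = (x+1)(x^2+2x+4) + (0)
The last nonzero remainder x^2+2x+4 is already monic.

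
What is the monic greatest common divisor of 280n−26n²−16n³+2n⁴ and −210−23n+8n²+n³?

Apply the Euclidean algorithm:
  2n⁴−16n³−26n²+280n = (2n−32)(n³+8n²−23n−210) + (276n²−36n−6720)
  n³+8n²−23n−210 = ((1/276)n+187/6348)(276n²−36n−6720) + ((1274/529)n−6370/529)
  276n²−36n−6720 = ((73002/637)n+50784/91)((1274/529)n−6370/529) + (0)
Last nonzero remainder: (1274/529)n−6370/529. Dividing through by 1274/529 gives the monic gcd n−5.

−5+n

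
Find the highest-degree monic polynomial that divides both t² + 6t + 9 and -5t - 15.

Apply the Euclidean algorithm:
  t² + 6t + 9 = (-(1/5)t - 3/5)(-5t - 15) + (0)
Last nonzero remainder: -5t - 15. Dividing through by -5 gives the monic gcd t + 3.

t + 3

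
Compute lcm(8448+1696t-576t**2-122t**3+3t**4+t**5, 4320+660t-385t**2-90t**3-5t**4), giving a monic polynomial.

-228096+4896t+34176t**2+1534t**3-1389t**4-131t**5+9t**6+t**7

Apply the Euclidean algorithm:
  t**5+3t**4-122t**3-576t**2+1696t+8448 = (-(1/5)t+3)(-5t**4-90t**3-385t**2+660t+4320) + (71t**3+711t**2+580t-4512)
  -5t**4-90t**3-385t**2+660t+4320 = (-(5/71)t-2835/5041)(71t**3+711t**2+580t-4512) + ((280800/5041)t**2+(3369600/5041)t+8985600/5041)
  71t**3+711t**2+580t-4512 = ((357911/280800)t-236927/93600)((280800/5041)t**2+(3369600/5041)t+8985600/5041) + (0)
Last nonzero remainder: (280800/5041)t**2+(3369600/5041)t+8985600/5041. Dividing through by 280800/5041 gives the monic gcd t**2+12t+32.
Then lcm(f, g) = f·g / gcd(f, g); expanding and making the result monic gives the answer.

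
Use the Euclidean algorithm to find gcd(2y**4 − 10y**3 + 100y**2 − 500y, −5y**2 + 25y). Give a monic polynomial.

y**2 − 5y

Euclidean algorithm in ℚ[y]:
  2y**4 − 10y**3 + 100y**2 − 500y = (−(2/5)y**2 − 20)(−5y**2 + 25y) + (0)
Last nonzero remainder: −5y**2 + 25y. Dividing through by −5 gives the monic gcd y**2 − 5y.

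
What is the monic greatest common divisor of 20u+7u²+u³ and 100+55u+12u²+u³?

Apply the Euclidean algorithm:
  u³+7u²+20u = (u³+12u²+55u+100) + (-5u²-35u-100)
  u³+12u²+55u+100 = (-(1/5)u-1)(-5u²-35u-100) + (0)
Last nonzero remainder: -5u²-35u-100. Dividing through by -5 gives the monic gcd u²+7u+20.

20+7u+u²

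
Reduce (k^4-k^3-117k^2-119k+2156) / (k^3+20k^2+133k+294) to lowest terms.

Euclidean algorithm in ℚ[k]:
  k^4-k^3-117k^2-119k+2156 = (k-21)(k^3+20k^2+133k+294) + (170k^2+2380k+8330)
  k^3+20k^2+133k+294 = ((1/170)k+3/85)(170k^2+2380k+8330) + (0)
Last nonzero remainder: 170k^2+2380k+8330. Dividing through by 170 gives the monic gcd k^2+14k+49.
Cancel k^2+14k+49 from numerator and denominator to get the reduced form.

(k^2-15k+44)/(k+6)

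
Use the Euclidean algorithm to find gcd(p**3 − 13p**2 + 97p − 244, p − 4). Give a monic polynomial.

p − 4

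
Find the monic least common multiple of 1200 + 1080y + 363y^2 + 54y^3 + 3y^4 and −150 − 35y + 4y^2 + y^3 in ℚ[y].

Euclidean algorithm in ℚ[y]:
  3y^4 + 54y^3 + 363y^2 + 1080y + 1200 = (3y + 42)(y^3 + 4y^2 − 35y − 150) + (300y^2 + 3000y + 7500)
  y^3 + 4y^2 − 35y − 150 = ((1/300)y − 1/50)(300y^2 + 3000y + 7500) + (0)
Last nonzero remainder: 300y^2 + 3000y + 7500. Dividing through by 300 gives the monic gcd y^2 + 10y + 25.
Then lcm(f, g) = f·g / gcd(f, g); expanding and making the result monic gives the answer.

−2400 − 1760y − 366y^2 + 13y^3 + 12y^4 + y^5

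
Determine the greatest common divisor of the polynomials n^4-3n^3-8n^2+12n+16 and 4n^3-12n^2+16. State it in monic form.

Repeated division with remainder:
  n^4-3n^3-8n^2+12n+16 = ((1/4)n)(4n^3-12n^2+16) + (-8n^2+8n+16)
  4n^3-12n^2+16 = (-(1/2)n+1)(-8n^2+8n+16) + (0)
Last nonzero remainder: -8n^2+8n+16. Dividing through by -8 gives the monic gcd n^2-n-2.

n^2-n-2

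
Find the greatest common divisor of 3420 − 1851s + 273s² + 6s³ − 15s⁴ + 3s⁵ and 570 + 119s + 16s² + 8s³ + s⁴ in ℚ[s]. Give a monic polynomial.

Euclidean algorithm in ℚ[s]:
  3s⁵ − 15s⁴ + 6s³ + 273s² − 1851s + 3420 = (3s − 39)(s⁴ + 8s³ + 16s² + 119s + 570) + (270s³ + 540s² + 1080s + 25650)
  s⁴ + 8s³ + 16s² + 119s + 570 = ((1/270)s + 1/45)(270s³ + 540s² + 1080s + 25650) + (0)
Last nonzero remainder: 270s³ + 540s² + 1080s + 25650. Dividing through by 270 gives the monic gcd s³ + 2s² + 4s + 95.

95 + 4s + 2s² + s³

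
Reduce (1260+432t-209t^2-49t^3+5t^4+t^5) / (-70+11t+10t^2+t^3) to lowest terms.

Apply the Euclidean algorithm:
  t^5+5t^4-49t^3-209t^2+432t+1260 = (t^2-5t-10)(t^3+10t^2+11t-70) + (16t^2+192t+560)
  t^3+10t^2+11t-70 = ((1/16)t-1/8)(16t^2+192t+560) + (0)
Last nonzero remainder: 16t^2+192t+560. Dividing through by 16 gives the monic gcd t^2+12t+35.
Cancel t^2+12t+35 from numerator and denominator to get the reduced form.

(36-7t^2+t^3)/(-2+t)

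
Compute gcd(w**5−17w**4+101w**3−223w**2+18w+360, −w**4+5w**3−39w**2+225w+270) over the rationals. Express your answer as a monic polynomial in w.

w**2−5w−6

Repeated division with remainder:
  w**5−17w**4+101w**3−223w**2+18w+360 = (−w+12)(−w**4+5w**3−39w**2+225w+270) + (2w**3+470w**2−2412w−2880)
  −w**4+5w**3−39w**2+225w+270 = (−(1/2)w+120)(2w**3+470w**2−2412w−2880) + (−57645w**2+288225w+345870)
  2w**3+470w**2−2412w−2880 = (−(2/57645)w−32/3843)(−57645w**2+288225w+345870) + (0)
Last nonzero remainder: −57645w**2+288225w+345870. Dividing through by −57645 gives the monic gcd w**2−5w−6.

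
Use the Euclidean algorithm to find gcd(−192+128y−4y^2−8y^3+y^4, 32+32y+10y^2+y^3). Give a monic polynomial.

4+y

By polynomial division,
  y^4−8y^3−4y^2+128y−192 = (y−18)(y^3+10y^2+32y+32) + (144y^2+672y+384)
  y^3+10y^2+32y+32 = ((1/144)y+1/27)(144y^2+672y+384) + ((40/9)y+160/9)
  144y^2+672y+384 = ((162/5)y+108/5)((40/9)y+160/9) + (0)
Last nonzero remainder: (40/9)y+160/9. Dividing through by 40/9 gives the monic gcd y+4.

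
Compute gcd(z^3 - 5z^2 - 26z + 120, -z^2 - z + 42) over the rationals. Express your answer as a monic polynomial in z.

z - 6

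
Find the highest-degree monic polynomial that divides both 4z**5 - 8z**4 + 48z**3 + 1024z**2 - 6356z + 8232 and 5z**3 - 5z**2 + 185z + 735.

z**2 - 4z + 49

Euclidean algorithm in ℚ[z]:
  4z**5 - 8z**4 + 48z**3 + 1024z**2 - 6356z + 8232 = ((4/5)z**2 - (4/5)z - 104/5)(5z**3 - 5z**2 + 185z + 735) + (480z**2 - 1920z + 23520)
  5z**3 - 5z**2 + 185z + 735 = ((1/96)z + 1/32)(480z**2 - 1920z + 23520) + (0)
Last nonzero remainder: 480z**2 - 1920z + 23520. Dividing through by 480 gives the monic gcd z**2 - 4z + 49.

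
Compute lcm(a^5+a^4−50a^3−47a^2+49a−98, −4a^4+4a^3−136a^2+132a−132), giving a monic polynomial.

a^7+a^6−17a^5−14a^4−1601a^3−1649a^2+1617a−3234

Euclidean algorithm in ℚ[a]:
  a^5+a^4−50a^3−47a^2+49a−98 = (−(1/4)a−1/2)(−4a^4+4a^3−136a^2+132a−132) + (−82a^3−82a^2+82a−164)
  −4a^4+4a^3−136a^2+132a−132 = ((2/41)a−4/41)(−82a^3−82a^2+82a−164) + (−148a^2+148a−148)
  −82a^3−82a^2+82a−164 = ((41/74)a+41/37)(−148a^2+148a−148) + (0)
Last nonzero remainder: −148a^2+148a−148. Dividing through by −148 gives the monic gcd a^2−a+1.
Then lcm(f, g) = f·g / gcd(f, g); expanding and making the result monic gives the answer.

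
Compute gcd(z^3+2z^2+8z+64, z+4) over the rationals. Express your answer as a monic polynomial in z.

By polynomial division,
  z^3+2z^2+8z+64 = (z^2-2z+16)(z+4) + (0)
The last nonzero remainder z+4 is already monic.

z+4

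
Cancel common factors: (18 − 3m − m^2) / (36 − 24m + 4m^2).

(−6 − m)/(−12 + 4m)

Euclidean algorithm in ℚ[m]:
  −m^2 − 3m + 18 = (−1/4)(4m^2 − 24m + 36) + (−9m + 27)
  4m^2 − 24m + 36 = (−(4/9)m + 4/3)(−9m + 27) + (0)
Last nonzero remainder: −9m + 27. Dividing through by −9 gives the monic gcd m − 3.
Cancel m − 3 from numerator and denominator to get the reduced form.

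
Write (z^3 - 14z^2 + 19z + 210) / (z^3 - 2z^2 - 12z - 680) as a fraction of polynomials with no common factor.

(z^2 - 4z - 21)/(z^2 + 8z + 68)

Apply the Euclidean algorithm:
  z^3 - 14z^2 + 19z + 210 = (z^3 - 2z^2 - 12z - 680) + (-12z^2 + 31z + 890)
  z^3 - 2z^2 - 12z - 680 = (-(1/12)z - 7/144)(-12z^2 + 31z + 890) + ((9169/144)z - 45845/72)
  -12z^2 + 31z + 890 = (-(1728/9169)z - 12816/9169)((9169/144)z - 45845/72) + (0)
Last nonzero remainder: (9169/144)z - 45845/72. Dividing through by 9169/144 gives the monic gcd z - 10.
Cancel z - 10 from numerator and denominator to get the reduced form.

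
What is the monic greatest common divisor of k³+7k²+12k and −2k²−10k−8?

Repeated division with remainder:
  k³+7k²+12k = (−(1/2)k−1)(−2k²−10k−8) + (−2k−8)
  −2k²−10k−8 = (k+1)(−2k−8) + (0)
Last nonzero remainder: −2k−8. Dividing through by −2 gives the monic gcd k+4.

k+4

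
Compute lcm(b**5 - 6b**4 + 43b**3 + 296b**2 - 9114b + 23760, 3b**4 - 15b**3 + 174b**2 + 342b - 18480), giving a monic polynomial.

b**6 + b**5 + b**4 + 597b**3 - 7042b**2 - 40038b + 166320

Apply the Euclidean algorithm:
  b**5 - 6b**4 + 43b**3 + 296b**2 - 9114b + 23760 = ((1/3)b - 1/3)(3b**4 - 15b**3 + 174b**2 + 342b - 18480) + (-20b**3 + 240b**2 - 2840b + 17600)
  3b**4 - 15b**3 + 174b**2 + 342b - 18480 = (-(3/20)b - 21/20)(-20b**3 + 240b**2 - 2840b + 17600) + (0)
Last nonzero remainder: -20b**3 + 240b**2 - 2840b + 17600. Dividing through by -20 gives the monic gcd b**3 - 12b**2 + 142b - 880.
Then lcm(f, g) = f·g / gcd(f, g); expanding and making the result monic gives the answer.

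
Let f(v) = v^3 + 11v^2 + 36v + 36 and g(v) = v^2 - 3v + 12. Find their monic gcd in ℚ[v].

Repeated division with remainder:
  v^3 + 11v^2 + 36v + 36 = (v + 14)(v^2 - 3v + 12) + (66v - 132)
  v^2 - 3v + 12 = ((1/66)v - 1/66)(66v - 132) + (10)
  66v - 132 = ((33/5)v - 66/5)(10) + (0)
The last nonzero remainder is the constant 10, so the polynomials are coprime and gcd = 1.

1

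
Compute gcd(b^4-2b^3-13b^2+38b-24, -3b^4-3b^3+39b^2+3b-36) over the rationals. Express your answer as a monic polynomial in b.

b^3-13b+12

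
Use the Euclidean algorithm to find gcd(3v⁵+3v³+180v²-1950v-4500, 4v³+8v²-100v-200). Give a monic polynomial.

Apply the Euclidean algorithm:
  3v⁵+3v³+180v²-1950v-4500 = ((3/4)v²-(3/2)v+45/2)(4v³+8v²-100v-200) + (0)
Last nonzero remainder: 4v³+8v²-100v-200. Dividing through by 4 gives the monic gcd v³+2v²-25v-50.

v³+2v²-25v-50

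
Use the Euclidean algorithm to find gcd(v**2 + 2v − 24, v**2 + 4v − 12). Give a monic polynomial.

v + 6

Repeated division with remainder:
  v**2 + 2v − 24 = (v**2 + 4v − 12) + (−2v − 12)
  v**2 + 4v − 12 = (−(1/2)v + 1)(−2v − 12) + (0)
Last nonzero remainder: −2v − 12. Dividing through by −2 gives the monic gcd v + 6.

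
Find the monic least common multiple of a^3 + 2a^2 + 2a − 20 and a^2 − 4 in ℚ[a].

By polynomial division,
  a^3 + 2a^2 + 2a − 20 = (a + 2)(a^2 − 4) + (6a − 12)
  a^2 − 4 = ((1/6)a + 1/3)(6a − 12) + (0)
Last nonzero remainder: 6a − 12. Dividing through by 6 gives the monic gcd a − 2.
Then lcm(f, g) = f·g / gcd(f, g); expanding and making the result monic gives the answer.

a^4 + 4a^3 + 6a^2 − 16a − 40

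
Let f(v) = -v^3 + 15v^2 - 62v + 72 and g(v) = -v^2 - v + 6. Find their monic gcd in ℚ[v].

v - 2

Repeated division with remainder:
  -v^3 + 15v^2 - 62v + 72 = (v - 16)(-v^2 - v + 6) + (-84v + 168)
  -v^2 - v + 6 = ((1/84)v + 1/28)(-84v + 168) + (0)
Last nonzero remainder: -84v + 168. Dividing through by -84 gives the monic gcd v - 2.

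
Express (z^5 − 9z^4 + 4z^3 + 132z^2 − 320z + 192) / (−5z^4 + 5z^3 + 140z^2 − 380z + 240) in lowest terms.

(−z^2 + 2z + 24)/(5z + 30)

By polynomial division,
  z^5 − 9z^4 + 4z^3 + 132z^2 − 320z + 192 = (−(1/5)z + 8/5)(−5z^4 + 5z^3 + 140z^2 − 380z + 240) + (24z^3 − 168z^2 + 336z − 192)
  −5z^4 + 5z^3 + 140z^2 − 380z + 240 = (−(5/24)z − 5/4)(24z^3 − 168z^2 + 336z − 192) + (0)
Last nonzero remainder: 24z^3 − 168z^2 + 336z − 192. Dividing through by 24 gives the monic gcd z^3 − 7z^2 + 14z − 8.
Cancel z^3 − 7z^2 + 14z − 8 from numerator and denominator to get the reduced form.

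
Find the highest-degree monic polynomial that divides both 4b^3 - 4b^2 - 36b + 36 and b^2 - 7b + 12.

Euclidean algorithm in ℚ[b]:
  4b^3 - 4b^2 - 36b + 36 = (4b + 24)(b^2 - 7b + 12) + (84b - 252)
  b^2 - 7b + 12 = ((1/84)b - 1/21)(84b - 252) + (0)
Last nonzero remainder: 84b - 252. Dividing through by 84 gives the monic gcd b - 3.

b - 3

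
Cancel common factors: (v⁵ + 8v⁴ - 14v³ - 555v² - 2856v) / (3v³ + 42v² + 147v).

Apply the Euclidean algorithm:
  v⁵ + 8v⁴ - 14v³ - 555v² - 2856v = ((1/3)v² - 2v + 7)(3v³ + 42v² + 147v) + (-555v² - 3885v)
  3v³ + 42v² + 147v = (-(1/185)v - 7/185)(-555v² - 3885v) + (0)
Last nonzero remainder: -555v² - 3885v. Dividing through by -555 gives the monic gcd v² + 7v.
Cancel v² + 7v from numerator and denominator to get the reduced form.

(v³ + v² - 21v - 408)/(3v + 21)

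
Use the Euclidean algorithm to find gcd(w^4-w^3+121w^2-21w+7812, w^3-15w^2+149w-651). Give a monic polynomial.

By polynomial division,
  w^4-w^3+121w^2-21w+7812 = (w+14)(w^3-15w^2+149w-651) + (182w^2-1456w+16926)
  w^3-15w^2+149w-651 = ((1/182)w-1/26)(182w^2-1456w+16926) + (0)
Last nonzero remainder: 182w^2-1456w+16926. Dividing through by 182 gives the monic gcd w^2-8w+93.

w^2-8w+93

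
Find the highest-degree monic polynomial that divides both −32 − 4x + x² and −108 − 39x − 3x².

By polynomial division,
  x² − 4x − 32 = (−1/3)(−3x² − 39x − 108) + (−17x − 68)
  −3x² − 39x − 108 = ((3/17)x + 27/17)(−17x − 68) + (0)
Last nonzero remainder: −17x − 68. Dividing through by −17 gives the monic gcd x + 4.

4 + x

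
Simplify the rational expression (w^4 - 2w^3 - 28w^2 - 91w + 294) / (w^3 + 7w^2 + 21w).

(w^2 - 9w + 14)/(w)

By polynomial division,
  w^4 - 2w^3 - 28w^2 - 91w + 294 = (w - 9)(w^3 + 7w^2 + 21w) + (14w^2 + 98w + 294)
  w^3 + 7w^2 + 21w = ((1/14)w)(14w^2 + 98w + 294) + (0)
Last nonzero remainder: 14w^2 + 98w + 294. Dividing through by 14 gives the monic gcd w^2 + 7w + 21.
Cancel w^2 + 7w + 21 from numerator and denominator to get the reduced form.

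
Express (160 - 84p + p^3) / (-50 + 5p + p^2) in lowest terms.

(16 - 10p + p^2)/(-5 + p)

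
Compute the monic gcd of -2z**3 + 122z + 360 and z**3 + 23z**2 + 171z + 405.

By polynomial division,
  -2z**3 + 122z + 360 = (-2)(z**3 + 23z**2 + 171z + 405) + (46z**2 + 464z + 1170)
  z**3 + 23z**2 + 171z + 405 = ((1/46)z + 297/1058)(46z**2 + 464z + 1170) + ((8100/529)z + 40500/529)
  46z**2 + 464z + 1170 = ((12167/4050)z + 6877/450)((8100/529)z + 40500/529) + (0)
Last nonzero remainder: (8100/529)z + 40500/529. Dividing through by 8100/529 gives the monic gcd z + 5.

z + 5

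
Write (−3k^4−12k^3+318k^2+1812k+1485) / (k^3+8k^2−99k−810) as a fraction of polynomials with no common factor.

Euclidean algorithm in ℚ[k]:
  −3k^4−12k^3+318k^2+1812k+1485 = (−3k+12)(k^3+8k^2−99k−810) + (−75k^2+570k+11205)
  k^3+8k^2−99k−810 = (−(1/75)k−26/125)(−75k^2+570k+11205) + ((4224/25)k+38016/25)
  −75k^2+570k+11205 = (−(625/1408)k+10375/1408)((4224/25)k+38016/25) + (0)
Last nonzero remainder: (4224/25)k+38016/25. Dividing through by 4224/25 gives the monic gcd k+9.
Cancel k+9 from numerator and denominator to get the reduced form.

(−3k^3+15k^2+183k+165)/(k^2−k−90)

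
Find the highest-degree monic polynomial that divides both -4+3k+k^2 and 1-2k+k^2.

Repeated division with remainder:
  k^2+3k-4 = (k^2-2k+1) + (5k-5)
  k^2-2k+1 = ((1/5)k-1/5)(5k-5) + (0)
Last nonzero remainder: 5k-5. Dividing through by 5 gives the monic gcd k-1.

-1+k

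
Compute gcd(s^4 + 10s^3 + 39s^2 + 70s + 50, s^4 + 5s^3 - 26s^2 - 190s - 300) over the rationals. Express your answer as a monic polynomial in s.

Euclidean algorithm in ℚ[s]:
  s^4 + 10s^3 + 39s^2 + 70s + 50 = (s^4 + 5s^3 - 26s^2 - 190s - 300) + (5s^3 + 65s^2 + 260s + 350)
  s^4 + 5s^3 - 26s^2 - 190s - 300 = ((1/5)s - 8/5)(5s^3 + 65s^2 + 260s + 350) + (26s^2 + 156s + 260)
  5s^3 + 65s^2 + 260s + 350 = ((5/26)s + 35/26)(26s^2 + 156s + 260) + (0)
Last nonzero remainder: 26s^2 + 156s + 260. Dividing through by 26 gives the monic gcd s^2 + 6s + 10.

s^2 + 6s + 10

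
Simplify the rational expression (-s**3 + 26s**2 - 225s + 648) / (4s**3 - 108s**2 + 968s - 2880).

(-s + 9)/(4s - 40)

Apply the Euclidean algorithm:
  -s**3 + 26s**2 - 225s + 648 = (-1/4)(4s**3 - 108s**2 + 968s - 2880) + (-s**2 + 17s - 72)
  4s**3 - 108s**2 + 968s - 2880 = (-4s + 40)(-s**2 + 17s - 72) + (0)
Last nonzero remainder: -s**2 + 17s - 72. Dividing through by -1 gives the monic gcd s**2 - 17s + 72.
Cancel s**2 - 17s + 72 from numerator and denominator to get the reduced form.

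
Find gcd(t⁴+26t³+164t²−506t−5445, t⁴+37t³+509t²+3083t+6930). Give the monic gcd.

t²+20t+99

Repeated division with remainder:
  t⁴+26t³+164t²−506t−5445 = (t⁴+37t³+509t²+3083t+6930) + (−11t³−345t²−3589t−12375)
  t⁴+37t³+509t²+3083t+6930 = (−(1/11)t−62/121)(−11t³−345t²−3589t−12375) + ((720/121)t²+(14400/121)t+6480/11)
  −11t³−345t²−3589t−12375 = (−(1331/720)t−3025/144)((720/121)t²+(14400/121)t+6480/11) + (0)
Last nonzero remainder: (720/121)t²+(14400/121)t+6480/11. Dividing through by 720/121 gives the monic gcd t²+20t+99.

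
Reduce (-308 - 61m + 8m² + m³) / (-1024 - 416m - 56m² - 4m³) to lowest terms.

(77 - 4m - m²)/(256 + 40m + 4m²)

Repeated division with remainder:
  m³ + 8m² - 61m - 308 = (-1/4)(-4m³ - 56m² - 416m - 1024) + (-6m² - 165m - 564)
  -4m³ - 56m² - 416m - 1024 = ((2/3)m - 9)(-6m² - 165m - 564) + (-1525m - 6100)
  -6m² - 165m - 564 = ((6/1525)m + 141/1525)(-1525m - 6100) + (0)
Last nonzero remainder: -1525m - 6100. Dividing through by -1525 gives the monic gcd m + 4.
Cancel m + 4 from numerator and denominator to get the reduced form.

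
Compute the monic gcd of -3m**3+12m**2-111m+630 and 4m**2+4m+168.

Apply the Euclidean algorithm:
  -3m**3+12m**2-111m+630 = (-(3/4)m+15/4)(4m**2+4m+168) + (0)
Last nonzero remainder: 4m**2+4m+168. Dividing through by 4 gives the monic gcd m**2+m+42.

m**2+m+42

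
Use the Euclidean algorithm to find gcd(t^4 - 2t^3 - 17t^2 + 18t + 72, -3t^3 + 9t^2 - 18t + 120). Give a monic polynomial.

t - 4

Euclidean algorithm in ℚ[t]:
  t^4 - 2t^3 - 17t^2 + 18t + 72 = (-(1/3)t - 1/3)(-3t^3 + 9t^2 - 18t + 120) + (-20t^2 + 52t + 112)
  -3t^3 + 9t^2 - 18t + 120 = ((3/20)t - 3/50)(-20t^2 + 52t + 112) + (-(792/25)t + 3168/25)
  -20t^2 + 52t + 112 = ((125/198)t + 175/198)(-(792/25)t + 3168/25) + (0)
Last nonzero remainder: -(792/25)t + 3168/25. Dividing through by -792/25 gives the monic gcd t - 4.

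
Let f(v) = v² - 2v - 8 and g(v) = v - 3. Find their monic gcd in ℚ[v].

1

By polynomial division,
  v² - 2v - 8 = (v + 1)(v - 3) + (-5)
  v - 3 = (-(1/5)v + 3/5)(-5) + (0)
The last nonzero remainder is the constant -5, so the polynomials are coprime and gcd = 1.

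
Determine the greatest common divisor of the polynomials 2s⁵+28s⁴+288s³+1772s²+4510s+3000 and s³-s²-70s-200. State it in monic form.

Euclidean algorithm in ℚ[s]:
  2s⁵+28s⁴+288s³+1772s²+4510s+3000 = (2s²+30s+458)(s³-s²-70s-200) + (4730s²+42570s+94600)
  s³-s²-70s-200 = ((1/4730)s-1/473)(4730s²+42570s+94600) + (0)
Last nonzero remainder: 4730s²+42570s+94600. Dividing through by 4730 gives the monic gcd s²+9s+20.

s²+9s+20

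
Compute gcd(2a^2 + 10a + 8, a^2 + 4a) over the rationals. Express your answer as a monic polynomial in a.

Euclidean algorithm in ℚ[a]:
  2a^2 + 10a + 8 = (2)(a^2 + 4a) + (2a + 8)
  a^2 + 4a = ((1/2)a)(2a + 8) + (0)
Last nonzero remainder: 2a + 8. Dividing through by 2 gives the monic gcd a + 4.

a + 4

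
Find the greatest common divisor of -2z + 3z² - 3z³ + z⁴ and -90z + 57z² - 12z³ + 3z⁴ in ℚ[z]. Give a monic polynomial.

-2z + z²

By polynomial division,
  z⁴ - 3z³ + 3z² - 2z = (1/3)(3z⁴ - 12z³ + 57z² - 90z) + (z³ - 16z² + 28z)
  3z⁴ - 12z³ + 57z² - 90z = (3z + 36)(z³ - 16z² + 28z) + (549z² - 1098z)
  z³ - 16z² + 28z = ((1/549)z - 14/549)(549z² - 1098z) + (0)
Last nonzero remainder: 549z² - 1098z. Dividing through by 549 gives the monic gcd z² - 2z.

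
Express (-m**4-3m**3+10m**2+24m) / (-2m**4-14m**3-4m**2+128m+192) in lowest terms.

(m)/(2m+8)

Euclidean algorithm in ℚ[m]:
  -m**4-3m**3+10m**2+24m = (1/2)(-2m**4-14m**3-4m**2+128m+192) + (4m**3+12m**2-40m-96)
  -2m**4-14m**3-4m**2+128m+192 = (-(1/2)m-2)(4m**3+12m**2-40m-96) + (0)
Last nonzero remainder: 4m**3+12m**2-40m-96. Dividing through by 4 gives the monic gcd m**3+3m**2-10m-24.
Cancel m**3+3m**2-10m-24 from numerator and denominator to get the reduced form.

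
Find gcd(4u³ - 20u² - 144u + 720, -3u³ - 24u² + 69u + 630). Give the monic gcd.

u² + u - 30

By polynomial division,
  4u³ - 20u² - 144u + 720 = (-4/3)(-3u³ - 24u² + 69u + 630) + (-52u² - 52u + 1560)
  -3u³ - 24u² + 69u + 630 = ((3/52)u + 21/52)(-52u² - 52u + 1560) + (0)
Last nonzero remainder: -52u² - 52u + 1560. Dividing through by -52 gives the monic gcd u² + u - 30.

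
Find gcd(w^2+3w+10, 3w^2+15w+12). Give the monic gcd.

1

Euclidean algorithm in ℚ[w]:
  w^2+3w+10 = (1/3)(3w^2+15w+12) + (-2w+6)
  3w^2+15w+12 = (-(3/2)w-12)(-2w+6) + (84)
  -2w+6 = (-(1/42)w+1/14)(84) + (0)
The last nonzero remainder is the constant 84, so the polynomials are coprime and gcd = 1.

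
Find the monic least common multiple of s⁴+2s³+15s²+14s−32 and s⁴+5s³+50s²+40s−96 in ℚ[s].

Apply the Euclidean algorithm:
  s⁴+2s³+15s²+14s−32 = (s⁴+5s³+50s²+40s−96) + (−3s³−35s²−26s+64)
  s⁴+5s³+50s²+40s−96 = (−(1/3)s+20/9)(−3s³−35s²−26s+64) + ((1072/9)s²+(1072/9)s−2144/9)
  −3s³−35s²−26s+64 = (−(27/1072)s−18/67)((1072/9)s²+(1072/9)s−2144/9) + (0)
Last nonzero remainder: (1072/9)s²+(1072/9)s−2144/9. Dividing through by 1072/9 gives the monic gcd s²+s−2.
Then lcm(f, g) = f·g / gcd(f, g); expanding and making the result monic gives the answer.

s⁶+6s⁵+71s⁴+170s³+744s²+544s−1536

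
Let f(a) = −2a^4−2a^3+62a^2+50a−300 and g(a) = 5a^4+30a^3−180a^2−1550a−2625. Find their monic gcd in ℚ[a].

Repeated division with remainder:
  −2a^4−2a^3+62a^2+50a−300 = (−2/5)(5a^4+30a^3−180a^2−1550a−2625) + (10a^3−10a^2−570a−1350)
  5a^4+30a^3−180a^2−1550a−2625 = ((1/2)a+7/2)(10a^3−10a^2−570a−1350) + (140a^2+1120a+2100)
  10a^3−10a^2−570a−1350 = ((1/14)a−9/14)(140a^2+1120a+2100) + (0)
Last nonzero remainder: 140a^2+1120a+2100. Dividing through by 140 gives the monic gcd a^2+8a+15.

a^2+8a+15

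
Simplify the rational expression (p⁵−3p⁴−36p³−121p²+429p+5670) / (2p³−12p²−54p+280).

(p³−p²−3p−162)/(2p−8)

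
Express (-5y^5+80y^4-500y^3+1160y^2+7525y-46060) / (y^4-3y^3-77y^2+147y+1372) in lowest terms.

(-5y^2+30y-235)/(y+7)

By polynomial division,
  -5y^5+80y^4-500y^3+1160y^2+7525y-46060 = (-5y+65)(y^4-3y^3-77y^2+147y+1372) + (-690y^3+6900y^2+4830y-135240)
  y^4-3y^3-77y^2+147y+1372 = (-(1/690)y-7/690)(-690y^3+6900y^2+4830y-135240) + (0)
Last nonzero remainder: -690y^3+6900y^2+4830y-135240. Dividing through by -690 gives the monic gcd y^3-10y^2-7y+196.
Cancel y^3-10y^2-7y+196 from numerator and denominator to get the reduced form.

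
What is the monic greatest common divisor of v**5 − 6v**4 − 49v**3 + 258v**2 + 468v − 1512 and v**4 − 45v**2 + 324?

Euclidean algorithm in ℚ[v]:
  v**5 − 6v**4 − 49v**3 + 258v**2 + 468v − 1512 = (v − 6)(v**4 − 45v**2 + 324) + (−4v**3 − 12v**2 + 144v + 432)
  v**4 − 45v**2 + 324 = (−(1/4)v + 3/4)(−4v**3 − 12v**2 + 144v + 432) + (0)
Last nonzero remainder: −4v**3 − 12v**2 + 144v + 432. Dividing through by −4 gives the monic gcd v**3 + 3v**2 − 36v − 108.

v**3 + 3v**2 − 36v − 108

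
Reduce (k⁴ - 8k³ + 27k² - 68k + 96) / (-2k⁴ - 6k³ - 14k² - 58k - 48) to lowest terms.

Euclidean algorithm in ℚ[k]:
  k⁴ - 8k³ + 27k² - 68k + 96 = (-1/2)(-2k⁴ - 6k³ - 14k² - 58k - 48) + (-11k³ + 20k² - 97k + 72)
  -2k⁴ - 6k³ - 14k² - 58k - 48 = ((2/11)k + 106/121)(-11k³ + 20k² - 97k + 72) + (-(1680/121)k² + (1680/121)k - 13440/121)
  -11k³ + 20k² - 97k + 72 = ((1331/1680)k - 363/560)(-(1680/121)k² + (1680/121)k - 13440/121) + (0)
Last nonzero remainder: -(1680/121)k² + (1680/121)k - 13440/121. Dividing through by -1680/121 gives the monic gcd k² - k + 8.
Cancel k² - k + 8 from numerator and denominator to get the reduced form.

(-k² + 7k - 12)/(2k² + 8k + 6)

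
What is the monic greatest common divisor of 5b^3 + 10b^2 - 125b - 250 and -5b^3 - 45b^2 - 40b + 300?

b + 5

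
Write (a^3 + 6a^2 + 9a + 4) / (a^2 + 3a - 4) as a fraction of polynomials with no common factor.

Repeated division with remainder:
  a^3 + 6a^2 + 9a + 4 = (a + 3)(a^2 + 3a - 4) + (4a + 16)
  a^2 + 3a - 4 = ((1/4)a - 1/4)(4a + 16) + (0)
Last nonzero remainder: 4a + 16. Dividing through by 4 gives the monic gcd a + 4.
Cancel a + 4 from numerator and denominator to get the reduced form.

(a^2 + 2a + 1)/(a - 1)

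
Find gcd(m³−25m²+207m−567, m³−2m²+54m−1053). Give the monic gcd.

Euclidean algorithm in ℚ[m]:
  m³−25m²+207m−567 = (m³−2m²+54m−1053) + (−23m²+153m+486)
  m³−2m²+54m−1053 = (−(1/23)m−107/529)(−23m²+153m+486) + ((56115/529)m−505035/529)
  −23m²+153m+486 = (−(12167/56115)m−3174/6235)((56115/529)m−505035/529) + (0)
Last nonzero remainder: (56115/529)m−505035/529. Dividing through by 56115/529 gives the monic gcd m−9.

m−9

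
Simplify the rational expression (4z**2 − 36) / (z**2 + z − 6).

By polynomial division,
  4z**2 − 36 = (4)(z**2 + z − 6) + (−4z − 12)
  z**2 + z − 6 = (−(1/4)z + 1/2)(−4z − 12) + (0)
Last nonzero remainder: −4z − 12. Dividing through by −4 gives the monic gcd z + 3.
Cancel z + 3 from numerator and denominator to get the reduced form.

(4z − 12)/(z − 2)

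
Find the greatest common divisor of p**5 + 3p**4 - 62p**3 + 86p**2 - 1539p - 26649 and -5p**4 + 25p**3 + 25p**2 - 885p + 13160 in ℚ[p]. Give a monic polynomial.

By polynomial division,
  p**5 + 3p**4 - 62p**3 + 86p**2 - 1539p - 26649 = (-(1/5)p - 8/5)(-5p**4 + 25p**3 + 25p**2 - 885p + 13160) + (-17p**3 - 51p**2 - 323p - 5593)
  -5p**4 + 25p**3 + 25p**2 - 885p + 13160 = ((5/17)p - 40/17)(-17p**3 - 51p**2 - 323p - 5593) + (0)
Last nonzero remainder: -17p**3 - 51p**2 - 323p - 5593. Dividing through by -17 gives the monic gcd p**3 + 3p**2 + 19p + 329.

p**3 + 3p**2 + 19p + 329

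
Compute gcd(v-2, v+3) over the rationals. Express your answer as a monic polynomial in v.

1

Euclidean algorithm in ℚ[v]:
  v-2 = (v+3) + (-5)
  v+3 = (-(1/5)v-3/5)(-5) + (0)
The last nonzero remainder is the constant -5, so the polynomials are coprime and gcd = 1.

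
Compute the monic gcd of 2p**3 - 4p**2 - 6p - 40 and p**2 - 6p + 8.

By polynomial division,
  2p**3 - 4p**2 - 6p - 40 = (2p + 8)(p**2 - 6p + 8) + (26p - 104)
  p**2 - 6p + 8 = ((1/26)p - 1/13)(26p - 104) + (0)
Last nonzero remainder: 26p - 104. Dividing through by 26 gives the monic gcd p - 4.

p - 4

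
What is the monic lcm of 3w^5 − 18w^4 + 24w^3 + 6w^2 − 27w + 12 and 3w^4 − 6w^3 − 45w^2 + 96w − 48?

Repeated division with remainder:
  3w^5 − 18w^4 + 24w^3 + 6w^2 − 27w + 12 = (w − 4)(3w^4 − 6w^3 − 45w^2 + 96w − 48) + (45w^3 − 270w^2 + 405w − 180)
  3w^4 − 6w^3 − 45w^2 + 96w − 48 = ((1/15)w + 4/15)(45w^3 − 270w^2 + 405w − 180) + (0)
Last nonzero remainder: 45w^3 − 270w^2 + 405w − 180. Dividing through by 45 gives the monic gcd w^3 − 6w^2 + 9w − 4.
Then lcm(f, g) = f·g / gcd(f, g); expanding and making the result monic gives the answer.

w^6 − 2w^5 − 16w^4 + 34w^3 − w^2 − 32w + 16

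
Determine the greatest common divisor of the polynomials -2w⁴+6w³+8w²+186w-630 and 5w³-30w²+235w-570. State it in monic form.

w-3

Apply the Euclidean algorithm:
  -2w⁴+6w³+8w²+186w-630 = (-(2/5)w-6/5)(5w³-30w²+235w-570) + (66w²+240w-1314)
  5w³-30w²+235w-570 = ((5/66)w-265/363)(66w²+240w-1314) + ((61680/121)w-185040/121)
  66w²+240w-1314 = ((1331/10280)w+8833/10280)((61680/121)w-185040/121) + (0)
Last nonzero remainder: (61680/121)w-185040/121. Dividing through by 61680/121 gives the monic gcd w-3.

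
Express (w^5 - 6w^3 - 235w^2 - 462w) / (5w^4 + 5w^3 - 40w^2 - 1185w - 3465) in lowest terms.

By polynomial division,
  w^5 - 6w^3 - 235w^2 - 462w = ((1/5)w - 1/5)(5w^4 + 5w^3 - 40w^2 - 1185w - 3465) + (3w^3 - 6w^2 - 6w - 693)
  5w^4 + 5w^3 - 40w^2 - 1185w - 3465 = ((5/3)w + 5)(3w^3 - 6w^2 - 6w - 693) + (0)
Last nonzero remainder: 3w^3 - 6w^2 - 6w - 693. Dividing through by 3 gives the monic gcd w^3 - 2w^2 - 2w - 231.
Cancel w^3 - 2w^2 - 2w - 231 from numerator and denominator to get the reduced form.

(w^2 + 2w)/(5w + 15)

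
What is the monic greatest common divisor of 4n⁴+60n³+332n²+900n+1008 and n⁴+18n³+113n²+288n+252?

n²+10n+21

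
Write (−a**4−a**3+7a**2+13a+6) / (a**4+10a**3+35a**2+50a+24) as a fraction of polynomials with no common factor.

(−a**2+2a+3)/(a**2+7a+12)

Euclidean algorithm in ℚ[a]:
  −a**4−a**3+7a**2+13a+6 = (−1)(a**4+10a**3+35a**2+50a+24) + (9a**3+42a**2+63a+30)
  a**4+10a**3+35a**2+50a+24 = ((1/9)a+16/27)(9a**3+42a**2+63a+30) + ((28/9)a**2+(28/3)a+56/9)
  9a**3+42a**2+63a+30 = ((81/28)a+135/28)((28/9)a**2+(28/3)a+56/9) + (0)
Last nonzero remainder: (28/9)a**2+(28/3)a+56/9. Dividing through by 28/9 gives the monic gcd a**2+3a+2.
Cancel a**2+3a+2 from numerator and denominator to get the reduced form.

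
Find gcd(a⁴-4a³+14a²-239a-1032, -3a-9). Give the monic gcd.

Euclidean algorithm in ℚ[a]:
  a⁴-4a³+14a²-239a-1032 = (-(1/3)a³+(7/3)a²-(35/3)a+344/3)(-3a-9) + (0)
Last nonzero remainder: -3a-9. Dividing through by -3 gives the monic gcd a+3.

a+3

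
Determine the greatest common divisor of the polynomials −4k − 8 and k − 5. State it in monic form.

Apply the Euclidean algorithm:
  −4k − 8 = (−4)(k − 5) + (−28)
  k − 5 = (−(1/28)k + 5/28)(−28) + (0)
The last nonzero remainder is the constant −28, so the polynomials are coprime and gcd = 1.

1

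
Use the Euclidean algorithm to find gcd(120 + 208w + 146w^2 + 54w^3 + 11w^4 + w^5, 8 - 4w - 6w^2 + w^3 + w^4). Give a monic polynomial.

4 + 4w + w^2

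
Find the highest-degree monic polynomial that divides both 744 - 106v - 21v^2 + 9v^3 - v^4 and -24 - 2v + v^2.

-24 - 2v + v^2

Apply the Euclidean algorithm:
  -v^4 + 9v^3 - 21v^2 - 106v + 744 = (-v^2 + 7v - 31)(v^2 - 2v - 24) + (0)
The last nonzero remainder v^2 - 2v - 24 is already monic.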